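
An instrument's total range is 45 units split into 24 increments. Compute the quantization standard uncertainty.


resolution = range / divisions
resolution = 45 / 24 = 1.875
u_res = resolution / (2*sqrt(3))
u_res = 1.875 / 3.4641016
u_res = 0.5413

0.5413


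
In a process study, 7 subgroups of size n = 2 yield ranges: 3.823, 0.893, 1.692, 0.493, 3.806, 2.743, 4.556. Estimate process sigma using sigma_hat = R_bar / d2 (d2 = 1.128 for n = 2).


R_bar = (3.823 + 0.893 + 1.692 + 0.493 + 3.806 + 2.743 + 4.556) / 7
R_bar = 18.006 / 7 = 2.5722857
sigma_hat = R_bar / d2 = 2.5722857 / 1.128 = 2.2804

2.2804


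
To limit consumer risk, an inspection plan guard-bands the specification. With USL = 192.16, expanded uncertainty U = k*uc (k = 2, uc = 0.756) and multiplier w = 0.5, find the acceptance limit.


U = k * uc = 2 * 0.756 = 1.512
guard band g = w * U = 0.5 * 1.512 = 0.756
AL = USL - g = 192.16 - 0.756
AL = 191.4040

191.4040


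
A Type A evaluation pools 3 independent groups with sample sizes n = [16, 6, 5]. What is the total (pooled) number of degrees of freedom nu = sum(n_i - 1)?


nu = sum_i (n_i - 1)
nu = ((16 - 1) + (6 - 1) + (5 - 1))
nu = 15 + 5 + 4
nu = 24

24


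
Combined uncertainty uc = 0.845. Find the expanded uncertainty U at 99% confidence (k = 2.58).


U = k * uc
U = 2.58 * 0.845
U = 2.1801

2.1801


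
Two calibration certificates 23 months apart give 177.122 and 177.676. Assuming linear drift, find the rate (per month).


rate = (v2 - v1) / months
= (177.676 - 177.122) / 23
= 0.5540 / 23
= 0.0241

0.0241


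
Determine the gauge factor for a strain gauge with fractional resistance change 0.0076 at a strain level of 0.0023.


GF = (dR/R) / epsilon
= 0.0076 / 0.0023
= 3.3043

3.3043


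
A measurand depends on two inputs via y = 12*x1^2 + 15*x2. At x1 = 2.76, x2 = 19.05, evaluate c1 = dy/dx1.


y = 12*x1^2 + 15*x2
dy/dx1 = 2*12*x1
Evaluate at x1 = 2.76: c1 = 24 * 2.76
c1 = 66.2400

66.2400


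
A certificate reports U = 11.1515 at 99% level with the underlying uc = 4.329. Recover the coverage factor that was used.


k = U / uc
k = 11.1515 / 4.329
k = 2.576

2.576


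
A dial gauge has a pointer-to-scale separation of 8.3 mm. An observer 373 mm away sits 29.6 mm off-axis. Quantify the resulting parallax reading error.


error = h * offset / d
= 8.3 * 29.6 / 373
= 0.6587

0.6587


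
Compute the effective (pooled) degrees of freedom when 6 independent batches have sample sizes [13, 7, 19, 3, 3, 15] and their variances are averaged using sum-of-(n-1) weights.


nu = sum_i (n_i - 1)
nu = ((13 - 1) + (7 - 1) + (19 - 1) + (3 - 1) + (3 - 1) + (15 - 1))
nu = 12 + 6 + 18 + 2 + 2 + 14
nu = 54

54


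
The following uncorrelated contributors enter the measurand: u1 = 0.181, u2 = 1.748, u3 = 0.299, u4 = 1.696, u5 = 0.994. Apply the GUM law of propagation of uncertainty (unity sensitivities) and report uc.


uc = sqrt(0.181^2 + 1.748^2 + 0.299^2 + 1.696^2 + 0.994^2)
uc = sqrt(7.042118)
uc = 2.6537

2.6537


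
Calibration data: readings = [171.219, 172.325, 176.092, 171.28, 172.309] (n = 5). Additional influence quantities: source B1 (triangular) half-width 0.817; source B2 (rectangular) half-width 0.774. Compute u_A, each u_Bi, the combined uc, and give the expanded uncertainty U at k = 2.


mean = (171.219 + 172.325 + 176.092 + 171.28 + 172.309) / 5 = 172.645
s = sqrt(sum((x - mean)^2)/(n-1)) = 1.9996128
u_A = s / sqrt(n) = 1.9996128 / sqrt(5) = 0.89425403
u_B1 = 0.817 / sqrt(6) = 0.33353885
u_B2 = 0.774 / sqrt(3) = 0.44686911
uc = sqrt(0.89425403^2 + 0.33353885^2 + 0.44686911^2) = 1.0538645
U = k * uc = 2 * 1.0538645
U = 2.1077

2.1077


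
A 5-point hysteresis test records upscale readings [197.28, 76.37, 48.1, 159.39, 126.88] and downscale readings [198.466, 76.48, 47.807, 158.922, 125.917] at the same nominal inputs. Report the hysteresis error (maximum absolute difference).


|197.28 - 198.466| = 1.1860
|76.37 - 76.48| = 0.1100
|48.1 - 47.807| = 0.2930
|159.39 - 158.922| = 0.4680
|126.88 - 125.917| = 0.9630
hysteresis = max(diffs) = 1.1860

1.1860


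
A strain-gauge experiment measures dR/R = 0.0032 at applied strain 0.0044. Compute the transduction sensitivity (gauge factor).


GF = (dR/R) / epsilon
= 0.0032 / 0.0044
= 0.7273

0.7273


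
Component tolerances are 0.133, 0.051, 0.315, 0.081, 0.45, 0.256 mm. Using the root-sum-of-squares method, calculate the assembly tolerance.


RSS = sqrt(0.133^2 + 0.051^2 + 0.315^2 + 0.081^2 + 0.45^2 + 0.256^2)
= sqrt(0.394112)
= 0.6278

0.6278


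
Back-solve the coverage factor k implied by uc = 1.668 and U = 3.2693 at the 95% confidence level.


k = U / uc
k = 3.2693 / 1.668
k = 1.96

1.96


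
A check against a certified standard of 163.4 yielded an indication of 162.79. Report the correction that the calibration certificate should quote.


Correction = standard - reading
= 163.4 - 162.79
= 0.6100

0.6100


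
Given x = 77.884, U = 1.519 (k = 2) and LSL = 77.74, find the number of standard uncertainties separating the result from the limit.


u = U / k = 1.519 / 2 = 0.7595
margin = |LSL - x| = |77.74 - 77.884| = 0.144
z = margin / u = 0.144 / 0.7595
z = 0.1896

0.1896


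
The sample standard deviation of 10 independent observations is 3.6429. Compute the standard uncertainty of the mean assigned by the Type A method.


u_A = s / sqrt(n)
u_A = 3.6429 / sqrt(10)
u_A = 3.6429 / 3.1622777
u_A = 1.1520

1.1520


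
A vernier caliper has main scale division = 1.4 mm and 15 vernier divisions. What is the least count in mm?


LC = MSD / n_div
= 1.4 / 15
= 0.0933

0.0933


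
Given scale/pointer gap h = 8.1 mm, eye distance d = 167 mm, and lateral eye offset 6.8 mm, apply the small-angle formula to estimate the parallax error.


error = h * offset / d
= 8.1 * 6.8 / 167
= 0.3298

0.3298


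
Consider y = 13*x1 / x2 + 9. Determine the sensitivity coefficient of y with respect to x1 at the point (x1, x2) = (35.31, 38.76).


y = 13*x1 / x2 + 9
dy/dx1 = 13/x2
Evaluate at x2 = 38.76: c1 = 13 / 38.76
c1 = 0.3354

0.3354


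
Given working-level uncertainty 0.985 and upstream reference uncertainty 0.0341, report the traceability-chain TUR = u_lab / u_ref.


TUR = u_lab / u_ref
= 0.985 / 0.0341
= 28.8856

28.8856


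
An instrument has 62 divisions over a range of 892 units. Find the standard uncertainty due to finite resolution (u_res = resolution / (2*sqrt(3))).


resolution = range / divisions
resolution = 892 / 62 = 14.387097
u_res = resolution / (2*sqrt(3))
u_res = 14.387097 / 3.4641016
u_res = 4.1532

4.1532


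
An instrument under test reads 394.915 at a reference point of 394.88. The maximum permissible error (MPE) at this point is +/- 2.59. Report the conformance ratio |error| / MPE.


e = indication - reference = 394.915 - 394.88 = 0.0350
|e| = 0.0350
ratio = |e| / MPE = 0.0350 / 2.59
ratio = 0.0135

0.0135


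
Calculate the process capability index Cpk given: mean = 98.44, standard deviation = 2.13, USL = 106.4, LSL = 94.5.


Cpu = (USL - mean) / (3*sigma) = (106.4 - 98.44) / (3*2.13) = 1.2457
Cpl = (mean - LSL) / (3*sigma) = (98.44 - 94.5) / (3*2.13) = 0.6166
Cpk = min(Cpu, Cpl) = 0.6166

0.6166


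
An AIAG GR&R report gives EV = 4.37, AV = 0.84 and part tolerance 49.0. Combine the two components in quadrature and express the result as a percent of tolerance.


GRR = sqrt(EV^2 + AV^2) = sqrt(4.37^2 + 0.84^2) = 4.45
%GRR = GRR / tol * 100 = 4.45 / 49.0 * 100
%GRR = 9.0816

9.0816


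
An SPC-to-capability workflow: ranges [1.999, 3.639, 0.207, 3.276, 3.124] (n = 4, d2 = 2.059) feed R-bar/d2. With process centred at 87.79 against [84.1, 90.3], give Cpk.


R_bar = (1.999 + 3.639 + 0.207 + 3.276 + 3.124) / 5 = 2.449
sigma = R_bar / d2 = 2.449 / 2.059 = 1.1894123
Cp = (USL - LSL)/(6*sigma) = (90.3 - 84.1)/(6*1.1894123) = 0.8688
Cpu = (90.3 - 87.79)/(3*1.1894123) = 0.7034
Cpl = (87.79 - 84.1)/(3*1.1894123) = 1.0341
Cpk = min(Cpu, Cpl) = 0.7034

0.7034


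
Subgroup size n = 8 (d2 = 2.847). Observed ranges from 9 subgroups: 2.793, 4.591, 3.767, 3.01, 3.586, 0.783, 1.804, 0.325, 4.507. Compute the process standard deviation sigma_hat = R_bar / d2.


R_bar = (2.793 + 4.591 + 3.767 + 3.01 + 3.586 + 0.783 + 1.804 + 0.325 + 4.507) / 9
R_bar = 25.166 / 9 = 2.7962222
sigma_hat = R_bar / d2 = 2.7962222 / 2.847 = 0.9822

0.9822


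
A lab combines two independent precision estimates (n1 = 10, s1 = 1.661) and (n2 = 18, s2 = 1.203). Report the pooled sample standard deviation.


s_p = sqrt(((n1-1)*s1^2 + (n2-1)*s2^2) / (n1+n2-2))
numerator = (10-1)*1.661^2 + (18-1)*1.203^2 = 24.830289 + 24.602553 = 49.432842
denominator = 10 + 18 - 2 = 26
s_p^2 = 49.432842 / 26 = 1.9012632
s_p = sqrt(1.9012632) = 1.3789

1.3789


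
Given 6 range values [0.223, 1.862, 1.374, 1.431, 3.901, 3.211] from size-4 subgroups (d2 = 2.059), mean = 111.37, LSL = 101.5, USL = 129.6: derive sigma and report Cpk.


R_bar = (0.223 + 1.862 + 1.374 + 1.431 + 3.901 + 3.211) / 6 = 2.0003333
sigma = R_bar / d2 = 2.0003333 / 2.059 = 0.97150719
Cp = (USL - LSL)/(6*sigma) = (129.6 - 101.5)/(6*0.97150719) = 4.8207
Cpu = (129.6 - 111.37)/(3*0.97150719) = 6.2549
Cpl = (111.37 - 101.5)/(3*0.97150719) = 3.3865
Cpk = min(Cpu, Cpl) = 3.3865

3.3865


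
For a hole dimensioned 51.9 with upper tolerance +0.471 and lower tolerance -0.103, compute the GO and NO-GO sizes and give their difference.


GO = nominal - lower_tol (smallest hole = maximum material condition)
GO = 51.9 - 0.103 = 51.797
NO-GO = nominal + upper_tol (largest hole = least material condition)
NO-GO = 51.9 + 0.471 = 52.371
spread = NO-GO - GO = 52.371 - 51.797 = 0.5740

0.5740


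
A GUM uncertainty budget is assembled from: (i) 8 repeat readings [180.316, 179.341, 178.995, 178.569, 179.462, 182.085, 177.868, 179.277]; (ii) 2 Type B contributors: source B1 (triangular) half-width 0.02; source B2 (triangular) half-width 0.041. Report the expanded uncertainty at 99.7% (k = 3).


mean = (180.316 + 179.341 + 178.995 + 178.569 + 179.462 + 182.085 + 177.868 + 179.277) / 8 = 179.489125
s = sqrt(sum((x - mean)^2)/(n-1)) = 1.2654078
u_A = s / sqrt(n) = 1.2654078 / sqrt(8) = 0.44738922
u_B1 = 0.02 / sqrt(6) = 0.0081649658
u_B2 = 0.041 / sqrt(6) = 0.01673818
uc = sqrt(0.44738922^2 + 0.0081649658^2 + 0.01673818^2) = 0.44777667
U = k * uc = 3 * 0.44777667
U = 1.3433

1.3433


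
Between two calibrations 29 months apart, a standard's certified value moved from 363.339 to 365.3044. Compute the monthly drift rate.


rate = (v2 - v1) / months
= (365.3044 - 363.339) / 29
= 1.9654 / 29
= 0.0678

0.0678


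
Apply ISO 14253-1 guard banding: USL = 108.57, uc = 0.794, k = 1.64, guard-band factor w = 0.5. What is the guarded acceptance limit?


U = k * uc = 1.64 * 0.794 = 1.30216
guard band g = w * U = 0.5 * 1.30216 = 0.65108
AL = USL - g = 108.57 - 0.65108
AL = 107.9189

107.9189


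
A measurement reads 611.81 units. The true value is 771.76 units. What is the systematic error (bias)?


Systematic error = measured - true
= 611.81 - 771.76
= -159.9500

-159.9500


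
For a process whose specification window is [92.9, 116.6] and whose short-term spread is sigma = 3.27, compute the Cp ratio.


Cp = (USL - LSL) / (6 * sigma)
= (116.6 - 92.9) / (6 * 3.27)
= 23.7000 / 19.6200
= 1.2080

1.2080


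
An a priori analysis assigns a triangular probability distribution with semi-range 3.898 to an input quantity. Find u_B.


u_B = half_width / sqrt(6)
u_B = 3.898 / 2.4494897
u_B = 1.5914

1.5914


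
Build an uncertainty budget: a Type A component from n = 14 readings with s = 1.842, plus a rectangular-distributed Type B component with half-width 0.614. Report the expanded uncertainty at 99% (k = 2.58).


u_A = s / sqrt(n) = 1.842 / sqrt(14) = 0.49229521
u_B = half_width / sqrt(3) = 0.614 / sqrt(3) = 0.35449307
uc = sqrt(u_A^2 + u_B^2) = sqrt(0.49229521^2 + 0.35449307^2) = 0.60664645
U = k * uc = 2.58 * 0.60664645
U = 1.5651

1.5651


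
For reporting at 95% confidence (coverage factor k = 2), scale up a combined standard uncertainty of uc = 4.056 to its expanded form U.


U = k * uc
U = 2 * 4.056
U = 8.1120

8.1120


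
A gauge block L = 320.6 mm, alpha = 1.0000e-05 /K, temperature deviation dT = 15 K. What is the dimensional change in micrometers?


dL = L * alpha * dT
= 320.6 * 1.0000e-05 * 15
= 0.0480900 mm
dL_um = 0.0480900 * 1000 = 48.0900 um

48.0900


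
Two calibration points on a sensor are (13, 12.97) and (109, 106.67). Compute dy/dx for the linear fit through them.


slope = (y2 - y1) / (x2 - x1)
= (106.67 - 12.97) / (109 - 13)
= 93.7000 / 96
= 0.9760

0.9760


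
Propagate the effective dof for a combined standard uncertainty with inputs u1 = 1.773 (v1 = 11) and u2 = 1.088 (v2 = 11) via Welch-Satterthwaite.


uc = sqrt(u1^2 + u2^2) = sqrt(1.773^2 + 1.088^2) = 2.0802098
v_eff = uc^4 / (u1^4/v1 + u2^4/v2)
= 2.0802098^4 / (1.773^4/11 + 1.088^4/11)
= 18.72529 / 1.0257295
v_eff = 18.2556

18.2556


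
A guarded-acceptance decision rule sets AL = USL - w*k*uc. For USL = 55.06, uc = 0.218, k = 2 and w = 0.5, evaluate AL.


U = k * uc = 2 * 0.218 = 0.436
guard band g = w * U = 0.5 * 0.436 = 0.218
AL = USL - g = 55.06 - 0.218
AL = 54.8420

54.8420


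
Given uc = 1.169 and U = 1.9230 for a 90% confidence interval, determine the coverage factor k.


k = U / uc
k = 1.9230 / 1.169
k = 1.645

1.645


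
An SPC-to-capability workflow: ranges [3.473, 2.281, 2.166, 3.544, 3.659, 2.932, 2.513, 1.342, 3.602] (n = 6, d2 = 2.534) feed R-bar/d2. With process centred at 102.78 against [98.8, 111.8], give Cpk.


R_bar = (3.473 + 2.281 + 2.166 + 3.544 + 3.659 + 2.932 + 2.513 + 1.342 + 3.602) / 9 = 2.8346667
sigma = R_bar / d2 = 2.8346667 / 2.534 = 1.118653
Cp = (USL - LSL)/(6*sigma) = (111.8 - 98.8)/(6*1.118653) = 1.9369
Cpu = (111.8 - 102.78)/(3*1.118653) = 2.6878
Cpl = (102.78 - 98.8)/(3*1.118653) = 1.1860
Cpk = min(Cpu, Cpl) = 1.1860

1.1860


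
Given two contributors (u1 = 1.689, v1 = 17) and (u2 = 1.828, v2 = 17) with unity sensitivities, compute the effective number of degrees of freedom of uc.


uc = sqrt(u1^2 + u2^2) = sqrt(1.689^2 + 1.828^2) = 2.4888361
v_eff = uc^4 / (u1^4/v1 + u2^4/v2)
= 2.4888361^4 / (1.689^4/17 + 1.828^4/17)
= 38.369416 / 1.1355412
v_eff = 33.7895

33.7895


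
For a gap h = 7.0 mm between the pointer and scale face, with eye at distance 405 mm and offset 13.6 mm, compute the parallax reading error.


error = h * offset / d
= 7.0 * 13.6 / 405
= 0.2351

0.2351


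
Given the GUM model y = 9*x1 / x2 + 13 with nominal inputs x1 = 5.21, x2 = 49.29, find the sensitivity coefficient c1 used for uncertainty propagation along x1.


y = 9*x1 / x2 + 13
dy/dx1 = 9/x2
Evaluate at x2 = 49.29: c1 = 9 / 49.29
c1 = 0.1826

0.1826


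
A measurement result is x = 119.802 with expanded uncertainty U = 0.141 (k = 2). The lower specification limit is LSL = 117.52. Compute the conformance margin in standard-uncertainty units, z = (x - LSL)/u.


u = U / k = 0.141 / 2 = 0.0705
margin = |LSL - x| = |117.52 - 119.802| = 2.282
z = margin / u = 2.282 / 0.0705
z = 32.3688

32.3688


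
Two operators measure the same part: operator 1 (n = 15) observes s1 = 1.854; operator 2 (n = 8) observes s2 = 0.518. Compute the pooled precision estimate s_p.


s_p = sqrt(((n1-1)*s1^2 + (n2-1)*s2^2) / (n1+n2-2))
numerator = (15-1)*1.854^2 + (8-1)*0.518^2 = 48.122424 + 1.878268 = 50.000692
denominator = 15 + 8 - 2 = 21
s_p^2 = 50.000692 / 21 = 2.3809853
s_p = sqrt(2.3809853) = 1.5430

1.5430


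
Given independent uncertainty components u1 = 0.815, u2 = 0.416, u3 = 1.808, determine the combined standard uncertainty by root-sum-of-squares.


uc = sqrt(0.815^2 + 0.416^2 + 1.808^2)
uc = sqrt(4.106145)
uc = 2.0264

2.0264


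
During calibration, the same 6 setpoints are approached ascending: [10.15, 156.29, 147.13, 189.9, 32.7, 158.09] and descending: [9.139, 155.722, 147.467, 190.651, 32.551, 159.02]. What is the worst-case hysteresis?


|10.15 - 9.139| = 1.0110
|156.29 - 155.722| = 0.5680
|147.13 - 147.467| = 0.3370
|189.9 - 190.651| = 0.7510
|32.7 - 32.551| = 0.1490
|158.09 - 159.02| = 0.9300
hysteresis = max(diffs) = 1.0110

1.0110


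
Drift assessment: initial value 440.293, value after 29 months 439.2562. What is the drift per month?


rate = (v2 - v1) / months
= (439.2562 - 440.293) / 29
= -1.0368 / 29
= -0.0358

-0.0358


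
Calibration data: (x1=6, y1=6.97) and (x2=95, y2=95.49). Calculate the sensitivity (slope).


slope = (y2 - y1) / (x2 - x1)
= (95.49 - 6.97) / (95 - 6)
= 88.5200 / 89
= 0.9946

0.9946


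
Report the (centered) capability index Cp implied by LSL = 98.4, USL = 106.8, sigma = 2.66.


Cp = (USL - LSL) / (6 * sigma)
= (106.8 - 98.4) / (6 * 2.66)
= 8.4000 / 15.9600
= 0.5263

0.5263


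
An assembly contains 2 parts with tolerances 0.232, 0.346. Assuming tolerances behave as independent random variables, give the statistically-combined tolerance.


RSS = sqrt(0.232^2 + 0.346^2)
= sqrt(0.17354)
= 0.4166

0.4166


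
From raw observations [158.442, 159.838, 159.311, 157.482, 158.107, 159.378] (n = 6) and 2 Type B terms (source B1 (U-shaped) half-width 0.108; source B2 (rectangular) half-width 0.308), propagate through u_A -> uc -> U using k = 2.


mean = (158.442 + 159.838 + 159.311 + 157.482 + 158.107 + 159.378) / 6 = 158.7596667
s = sqrt(sum((x - mean)^2)/(n-1)) = 0.89536868
u_A = s / sqrt(n) = 0.89536868 / sqrt(6) = 0.36553273
u_B1 = 0.108 / sqrt(2) = 0.076367532
u_B2 = 0.308 / sqrt(3) = 0.17782388
uc = sqrt(0.36553273^2 + 0.076367532^2 + 0.17782388^2) = 0.41360308
U = k * uc = 2 * 0.41360308
U = 0.8272

0.8272


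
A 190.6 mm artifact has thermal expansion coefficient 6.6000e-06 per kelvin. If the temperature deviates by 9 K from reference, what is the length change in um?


dL = L * alpha * dT
= 190.6 * 6.6000e-06 * 9
= 0.0113216 mm
dL_um = 0.0113216 * 1000 = 11.3216 um

11.3216


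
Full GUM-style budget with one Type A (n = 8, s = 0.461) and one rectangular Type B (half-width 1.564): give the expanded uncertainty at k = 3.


u_A = s / sqrt(n) = 0.461 / sqrt(8) = 0.16298811
u_B = half_width / sqrt(3) = 1.564 / sqrt(3) = 0.90297582
uc = sqrt(u_A^2 + u_B^2) = sqrt(0.16298811^2 + 0.90297582^2) = 0.91756768
U = k * uc = 3 * 0.91756768
U = 2.7527

2.7527


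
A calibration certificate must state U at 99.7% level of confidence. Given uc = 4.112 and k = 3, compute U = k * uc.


U = k * uc
U = 3 * 4.112
U = 12.3360

12.3360


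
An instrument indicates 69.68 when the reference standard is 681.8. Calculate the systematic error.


Systematic error = measured - true
= 69.68 - 681.8
= -612.1200

-612.1200


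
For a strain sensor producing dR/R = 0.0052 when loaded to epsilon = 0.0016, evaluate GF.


GF = (dR/R) / epsilon
= 0.0052 / 0.0016
= 3.2500

3.2500


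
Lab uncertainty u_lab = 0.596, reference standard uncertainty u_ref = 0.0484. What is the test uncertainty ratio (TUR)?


TUR = u_lab / u_ref
= 0.596 / 0.0484
= 12.3140

12.3140


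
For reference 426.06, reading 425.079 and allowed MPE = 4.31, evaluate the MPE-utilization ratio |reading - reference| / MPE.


e = indication - reference = 425.079 - 426.06 = -0.9810
|e| = 0.9810
ratio = |e| / MPE = 0.9810 / 4.31
ratio = 0.2276

0.2276


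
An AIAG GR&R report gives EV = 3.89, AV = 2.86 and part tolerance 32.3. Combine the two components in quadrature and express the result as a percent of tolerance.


GRR = sqrt(EV^2 + AV^2) = sqrt(3.89^2 + 2.86^2) = 4.8282191
%GRR = GRR / tol * 100 = 4.8282191 / 32.3 * 100
%GRR = 14.9480

14.9480


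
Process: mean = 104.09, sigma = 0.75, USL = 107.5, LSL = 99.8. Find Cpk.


Cpu = (USL - mean) / (3*sigma) = (107.5 - 104.09) / (3*0.75) = 1.5156
Cpl = (mean - LSL) / (3*sigma) = (104.09 - 99.8) / (3*0.75) = 1.9067
Cpk = min(Cpu, Cpl) = 1.5156

1.5156


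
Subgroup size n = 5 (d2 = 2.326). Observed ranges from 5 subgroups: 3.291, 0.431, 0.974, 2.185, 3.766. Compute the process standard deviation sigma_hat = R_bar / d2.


R_bar = (3.291 + 0.431 + 0.974 + 2.185 + 3.766) / 5
R_bar = 10.647 / 5 = 2.1294
sigma_hat = R_bar / d2 = 2.1294 / 2.326 = 0.9155

0.9155


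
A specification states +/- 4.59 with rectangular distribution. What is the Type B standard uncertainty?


u_B = half_width / sqrt(3)
u_B = 4.59 / 1.7320508
u_B = 2.6500

2.6500


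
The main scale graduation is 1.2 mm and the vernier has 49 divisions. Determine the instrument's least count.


LC = MSD / n_div
= 1.2 / 49
= 0.0245

0.0245


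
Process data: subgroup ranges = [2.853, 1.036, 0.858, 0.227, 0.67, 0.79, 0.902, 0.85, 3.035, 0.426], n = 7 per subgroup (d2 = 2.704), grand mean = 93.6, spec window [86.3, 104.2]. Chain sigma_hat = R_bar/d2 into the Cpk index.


R_bar = (2.853 + 1.036 + 0.858 + 0.227 + 0.67 + 0.79 + 0.902 + 0.85 + 3.035 + 0.426) / 10 = 1.1647
sigma = R_bar / d2 = 1.1647 / 2.704 = 0.43073225
Cp = (USL - LSL)/(6*sigma) = (104.2 - 86.3)/(6*0.43073225) = 6.9262
Cpu = (104.2 - 93.6)/(3*0.43073225) = 8.2031
Cpl = (93.6 - 86.3)/(3*0.43073225) = 5.6493
Cpk = min(Cpu, Cpl) = 5.6493

5.6493


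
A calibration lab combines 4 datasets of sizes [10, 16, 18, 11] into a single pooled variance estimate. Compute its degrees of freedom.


nu = sum_i (n_i - 1)
nu = ((10 - 1) + (16 - 1) + (18 - 1) + (11 - 1))
nu = 9 + 15 + 17 + 10
nu = 51

51


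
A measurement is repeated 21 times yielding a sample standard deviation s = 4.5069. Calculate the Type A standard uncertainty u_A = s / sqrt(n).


u_A = s / sqrt(n)
u_A = 4.5069 / sqrt(21)
u_A = 4.5069 / 4.5825757
u_A = 0.9835

0.9835


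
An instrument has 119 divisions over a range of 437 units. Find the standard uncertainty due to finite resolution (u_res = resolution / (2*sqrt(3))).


resolution = range / divisions
resolution = 437 / 119 = 3.6722689
u_res = resolution / (2*sqrt(3))
u_res = 3.6722689 / 3.4641016
u_res = 1.0601

1.0601


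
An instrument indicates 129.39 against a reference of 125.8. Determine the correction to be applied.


Correction = standard - reading
= 125.8 - 129.39
= -3.5900

-3.5900


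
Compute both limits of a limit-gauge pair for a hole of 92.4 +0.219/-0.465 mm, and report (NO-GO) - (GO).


GO = nominal - lower_tol (smallest hole = maximum material condition)
GO = 92.4 - 0.465 = 91.935
NO-GO = nominal + upper_tol (largest hole = least material condition)
NO-GO = 92.4 + 0.219 = 92.619
spread = NO-GO - GO = 92.619 - 91.935 = 0.6840

0.6840


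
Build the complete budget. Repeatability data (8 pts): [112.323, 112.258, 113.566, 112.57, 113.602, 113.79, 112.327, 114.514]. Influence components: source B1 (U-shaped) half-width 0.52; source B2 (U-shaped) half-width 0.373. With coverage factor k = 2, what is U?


mean = (112.323 + 112.258 + 113.566 + 112.57 + 113.602 + 113.79 + 112.327 + 114.514) / 8 = 113.11875
s = sqrt(sum((x - mean)^2)/(n-1)) = 0.85631816
u_A = s / sqrt(n) = 0.85631816 / sqrt(8) = 0.30275419
u_B1 = 0.52 / sqrt(2) = 0.36769553
u_B2 = 0.373 / sqrt(2) = 0.26375083
uc = sqrt(0.30275419^2 + 0.36769553^2 + 0.26375083^2) = 0.5444489
U = k * uc = 2 * 0.5444489
U = 1.0889

1.0889


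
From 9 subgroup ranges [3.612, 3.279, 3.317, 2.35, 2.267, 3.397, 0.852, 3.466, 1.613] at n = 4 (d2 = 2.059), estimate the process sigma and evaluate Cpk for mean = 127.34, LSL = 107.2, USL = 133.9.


R_bar = (3.612 + 3.279 + 3.317 + 2.35 + 2.267 + 3.397 + 0.852 + 3.466 + 1.613) / 9 = 2.6836667
sigma = R_bar / d2 = 2.6836667 / 2.059 = 1.3033835
Cp = (USL - LSL)/(6*sigma) = (133.9 - 107.2)/(6*1.3033835) = 3.4142
Cpu = (133.9 - 127.34)/(3*1.3033835) = 1.6777
Cpl = (127.34 - 107.2)/(3*1.3033835) = 5.1507
Cpk = min(Cpu, Cpl) = 1.6777

1.6777


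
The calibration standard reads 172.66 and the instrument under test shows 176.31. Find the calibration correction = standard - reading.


Correction = standard - reading
= 172.66 - 176.31
= -3.6500

-3.6500


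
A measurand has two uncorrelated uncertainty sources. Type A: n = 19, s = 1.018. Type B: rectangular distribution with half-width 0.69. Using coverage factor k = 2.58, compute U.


u_A = s / sqrt(n) = 1.018 / sqrt(19) = 0.23354522
u_B = half_width / sqrt(3) = 0.69 / sqrt(3) = 0.39837169
uc = sqrt(u_A^2 + u_B^2) = sqrt(0.23354522^2 + 0.39837169^2) = 0.46178282
U = k * uc = 2.58 * 0.46178282
U = 1.1914

1.1914


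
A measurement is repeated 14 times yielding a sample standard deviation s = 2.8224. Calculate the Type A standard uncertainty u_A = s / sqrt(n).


u_A = s / sqrt(n)
u_A = 2.8224 / sqrt(14)
u_A = 2.8224 / 3.7416574
u_A = 0.7543

0.7543


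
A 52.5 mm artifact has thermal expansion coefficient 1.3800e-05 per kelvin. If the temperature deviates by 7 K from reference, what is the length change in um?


dL = L * alpha * dT
= 52.5 * 1.3800e-05 * 7
= 0.0050715 mm
dL_um = 0.0050715 * 1000 = 5.0715 um

5.0715


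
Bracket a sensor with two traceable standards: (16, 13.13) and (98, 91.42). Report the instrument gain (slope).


slope = (y2 - y1) / (x2 - x1)
= (91.42 - 13.13) / (98 - 16)
= 78.2900 / 82
= 0.9548

0.9548


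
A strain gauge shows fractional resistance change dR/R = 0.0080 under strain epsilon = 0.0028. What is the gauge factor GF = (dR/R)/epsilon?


GF = (dR/R) / epsilon
= 0.0080 / 0.0028
= 2.8571

2.8571


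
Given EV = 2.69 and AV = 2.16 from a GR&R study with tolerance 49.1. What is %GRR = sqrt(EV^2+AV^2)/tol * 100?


GRR = sqrt(EV^2 + AV^2) = sqrt(2.69^2 + 2.16^2) = 3.4498841
%GRR = GRR / tol * 100 = 3.4498841 / 49.1 * 100
%GRR = 7.0262

7.0262


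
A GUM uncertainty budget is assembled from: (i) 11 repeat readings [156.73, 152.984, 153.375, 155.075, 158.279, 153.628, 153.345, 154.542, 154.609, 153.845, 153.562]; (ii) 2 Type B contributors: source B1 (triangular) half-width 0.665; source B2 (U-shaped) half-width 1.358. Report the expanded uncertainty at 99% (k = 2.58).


mean = (156.73 + 152.984 + 153.375 + 155.075 + 158.279 + 153.628 + 153.345 + 154.542 + 154.609 + 153.845 + 153.562) / 11 = 154.5430909
s = sqrt(sum((x - mean)^2)/(n-1)) = 1.6292558
u_A = s / sqrt(n) = 1.6292558 / sqrt(11) = 0.49123911
u_B1 = 0.665 / sqrt(6) = 0.27148511
u_B2 = 1.358 / sqrt(2) = 0.96025101
uc = sqrt(0.49123911^2 + 0.27148511^2 + 0.96025101^2) = 1.1122509
U = k * uc = 2.58 * 1.1122509
U = 2.8696

2.8696


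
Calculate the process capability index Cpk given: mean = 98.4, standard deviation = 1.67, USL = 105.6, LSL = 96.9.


Cpu = (USL - mean) / (3*sigma) = (105.6 - 98.4) / (3*1.67) = 1.4371
Cpl = (mean - LSL) / (3*sigma) = (98.4 - 96.9) / (3*1.67) = 0.2994
Cpk = min(Cpu, Cpl) = 0.2994

0.2994


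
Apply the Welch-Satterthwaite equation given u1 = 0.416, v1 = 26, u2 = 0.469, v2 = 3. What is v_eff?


uc = sqrt(u1^2 + u2^2) = sqrt(0.416^2 + 0.469^2) = 0.62691068
v_eff = uc^4 / (u1^4/v1 + u2^4/v2)
= 0.62691068^4 / (0.416^4/26 + 0.469^4/3)
= 0.15446236 / 0.017279475
v_eff = 8.9391

8.9391


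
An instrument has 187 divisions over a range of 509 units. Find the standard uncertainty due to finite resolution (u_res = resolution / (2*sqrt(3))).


resolution = range / divisions
resolution = 509 / 187 = 2.7219251
u_res = resolution / (2*sqrt(3))
u_res = 2.7219251 / 3.4641016
u_res = 0.7858

0.7858


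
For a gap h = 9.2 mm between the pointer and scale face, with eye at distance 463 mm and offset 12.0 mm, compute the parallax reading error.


error = h * offset / d
= 9.2 * 12.0 / 463
= 0.2384

0.2384


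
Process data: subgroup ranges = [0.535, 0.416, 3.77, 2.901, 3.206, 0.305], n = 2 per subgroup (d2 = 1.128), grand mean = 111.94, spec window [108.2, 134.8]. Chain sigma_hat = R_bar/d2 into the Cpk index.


R_bar = (0.535 + 0.416 + 3.77 + 2.901 + 3.206 + 0.305) / 6 = 1.8555
sigma = R_bar / d2 = 1.8555 / 1.128 = 1.6449468
Cp = (USL - LSL)/(6*sigma) = (134.8 - 108.2)/(6*1.6449468) = 2.6951
Cpu = (134.8 - 111.94)/(3*1.6449468) = 4.6324
Cpl = (111.94 - 108.2)/(3*1.6449468) = 0.7579
Cpk = min(Cpu, Cpl) = 0.7579

0.7579


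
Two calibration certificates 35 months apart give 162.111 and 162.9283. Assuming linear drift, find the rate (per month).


rate = (v2 - v1) / months
= (162.9283 - 162.111) / 35
= 0.8173 / 35
= 0.0234

0.0234


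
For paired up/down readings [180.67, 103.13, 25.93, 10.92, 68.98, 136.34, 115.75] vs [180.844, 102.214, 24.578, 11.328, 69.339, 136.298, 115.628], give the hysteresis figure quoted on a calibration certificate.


|180.67 - 180.844| = 0.1740
|103.13 - 102.214| = 0.9160
|25.93 - 24.578| = 1.3520
|10.92 - 11.328| = 0.4080
|68.98 - 69.339| = 0.3590
|136.34 - 136.298| = 0.0420
|115.75 - 115.628| = 0.1220
hysteresis = max(diffs) = 1.3520

1.3520


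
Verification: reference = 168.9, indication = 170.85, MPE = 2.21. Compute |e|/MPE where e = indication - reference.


e = indication - reference = 170.85 - 168.9 = 1.9500
|e| = 1.9500
ratio = |e| / MPE = 1.9500 / 2.21
ratio = 0.8824

0.8824


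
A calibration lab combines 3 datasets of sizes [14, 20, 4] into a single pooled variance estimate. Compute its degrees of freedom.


nu = sum_i (n_i - 1)
nu = ((14 - 1) + (20 - 1) + (4 - 1))
nu = 13 + 19 + 3
nu = 35

35


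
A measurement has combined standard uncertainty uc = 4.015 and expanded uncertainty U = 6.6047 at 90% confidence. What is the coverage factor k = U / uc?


k = U / uc
k = 6.6047 / 4.015
k = 1.645

1.645


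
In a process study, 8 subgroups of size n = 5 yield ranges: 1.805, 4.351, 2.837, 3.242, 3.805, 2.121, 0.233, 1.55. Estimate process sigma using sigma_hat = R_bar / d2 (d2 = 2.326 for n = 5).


R_bar = (1.805 + 4.351 + 2.837 + 3.242 + 3.805 + 2.121 + 0.233 + 1.55) / 8
R_bar = 19.944 / 8 = 2.493
sigma_hat = R_bar / d2 = 2.493 / 2.326 = 1.0718

1.0718


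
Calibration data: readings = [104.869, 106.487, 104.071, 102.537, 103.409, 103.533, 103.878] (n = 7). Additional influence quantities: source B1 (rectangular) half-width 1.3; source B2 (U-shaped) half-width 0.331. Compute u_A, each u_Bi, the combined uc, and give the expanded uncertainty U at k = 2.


mean = (104.869 + 106.487 + 104.071 + 102.537 + 103.409 + 103.533 + 103.878) / 7 = 104.112
s = sqrt(sum((x - mean)^2)/(n-1)) = 1.263605
u_A = s / sqrt(n) = 1.263605 / sqrt(7) = 0.4775978
u_B1 = 1.3 / sqrt(3) = 0.75055535
u_B2 = 0.331 / sqrt(2) = 0.23405234
uc = sqrt(0.4775978^2 + 0.75055535^2 + 0.23405234^2) = 0.91989863
U = k * uc = 2 * 0.91989863
U = 1.8398

1.8398


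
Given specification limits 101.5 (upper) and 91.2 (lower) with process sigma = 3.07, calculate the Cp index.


Cp = (USL - LSL) / (6 * sigma)
= (101.5 - 91.2) / (6 * 3.07)
= 10.3000 / 18.4200
= 0.5592

0.5592


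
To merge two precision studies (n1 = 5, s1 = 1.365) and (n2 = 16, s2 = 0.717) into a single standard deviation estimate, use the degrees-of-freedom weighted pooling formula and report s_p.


s_p = sqrt(((n1-1)*s1^2 + (n2-1)*s2^2) / (n1+n2-2))
numerator = (5-1)*1.365^2 + (16-1)*0.717^2 = 7.4529 + 7.711335 = 15.164235
denominator = 5 + 16 - 2 = 19
s_p^2 = 15.164235 / 19 = 0.79811763
s_p = sqrt(0.79811763) = 0.8934

0.8934


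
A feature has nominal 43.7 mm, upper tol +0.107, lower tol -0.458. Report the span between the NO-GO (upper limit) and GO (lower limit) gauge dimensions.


GO = nominal - lower_tol (smallest hole = maximum material condition)
GO = 43.7 - 0.458 = 43.242
NO-GO = nominal + upper_tol (largest hole = least material condition)
NO-GO = 43.7 + 0.107 = 43.807
spread = NO-GO - GO = 43.807 - 43.242 = 0.5650

0.5650


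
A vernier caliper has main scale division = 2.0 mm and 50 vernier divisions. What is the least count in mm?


LC = MSD / n_div
= 2.0 / 50
= 0.0400

0.0400


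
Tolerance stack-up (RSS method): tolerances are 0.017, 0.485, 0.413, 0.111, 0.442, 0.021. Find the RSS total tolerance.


RSS = sqrt(0.017^2 + 0.485^2 + 0.413^2 + 0.111^2 + 0.442^2 + 0.021^2)
= sqrt(0.614209)
= 0.7837

0.7837


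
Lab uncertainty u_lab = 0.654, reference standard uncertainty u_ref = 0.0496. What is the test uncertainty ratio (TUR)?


TUR = u_lab / u_ref
= 0.654 / 0.0496
= 13.1855

13.1855


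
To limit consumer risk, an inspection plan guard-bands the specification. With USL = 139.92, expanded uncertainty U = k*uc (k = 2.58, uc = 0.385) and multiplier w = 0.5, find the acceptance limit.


U = k * uc = 2.58 * 0.385 = 0.9933
guard band g = w * U = 0.5 * 0.9933 = 0.49665
AL = USL - g = 139.92 - 0.49665
AL = 139.4233

139.4233


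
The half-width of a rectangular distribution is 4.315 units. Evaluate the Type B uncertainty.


u_B = half_width / sqrt(3)
u_B = 4.315 / 1.7320508
u_B = 2.4913

2.4913


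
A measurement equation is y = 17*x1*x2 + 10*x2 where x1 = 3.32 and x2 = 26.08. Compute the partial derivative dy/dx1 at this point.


y = 17*x1*x2 + 10*x2
dy/dx1 = 17*x2
Evaluate at x2 = 26.08: c1 = 17 * 26.08
c1 = 443.3600

443.3600


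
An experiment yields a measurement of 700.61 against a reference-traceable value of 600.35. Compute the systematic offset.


Systematic error = measured - true
= 700.61 - 600.35
= 100.2600

100.2600


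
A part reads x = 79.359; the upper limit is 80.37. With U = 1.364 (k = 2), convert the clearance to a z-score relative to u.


u = U / k = 1.364 / 2 = 0.682
margin = |USL - x| = |80.37 - 79.359| = 1.011
z = margin / u = 1.011 / 0.682
z = 1.4824

1.4824


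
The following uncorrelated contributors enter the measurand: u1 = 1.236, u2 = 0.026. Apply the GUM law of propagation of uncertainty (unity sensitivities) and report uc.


uc = sqrt(1.236^2 + 0.026^2)
uc = sqrt(1.528372)
uc = 1.2363

1.2363


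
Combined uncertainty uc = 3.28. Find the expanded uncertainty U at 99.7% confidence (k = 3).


U = k * uc
U = 3 * 3.28
U = 9.8400

9.8400


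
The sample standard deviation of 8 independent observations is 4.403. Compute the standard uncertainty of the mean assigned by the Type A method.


u_A = s / sqrt(n)
u_A = 4.403 / sqrt(8)
u_A = 4.403 / 2.8284271
u_A = 1.5567

1.5567


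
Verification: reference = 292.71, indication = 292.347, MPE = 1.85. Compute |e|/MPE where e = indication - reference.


e = indication - reference = 292.347 - 292.71 = -0.3630
|e| = 0.3630
ratio = |e| / MPE = 0.3630 / 1.85
ratio = 0.1962

0.1962


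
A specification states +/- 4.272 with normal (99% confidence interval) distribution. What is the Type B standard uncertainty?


u_B = half_width / 2.576
u_B = 4.272 / 2.576
u_B = 1.6584

1.6584


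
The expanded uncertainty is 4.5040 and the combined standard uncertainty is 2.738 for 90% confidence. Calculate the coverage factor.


k = U / uc
k = 4.5040 / 2.738
k = 1.645

1.645


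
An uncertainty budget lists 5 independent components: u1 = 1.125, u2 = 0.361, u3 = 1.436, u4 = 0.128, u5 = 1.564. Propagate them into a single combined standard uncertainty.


uc = sqrt(1.125^2 + 0.361^2 + 1.436^2 + 0.128^2 + 1.564^2)
uc = sqrt(5.920522)
uc = 2.4332

2.4332


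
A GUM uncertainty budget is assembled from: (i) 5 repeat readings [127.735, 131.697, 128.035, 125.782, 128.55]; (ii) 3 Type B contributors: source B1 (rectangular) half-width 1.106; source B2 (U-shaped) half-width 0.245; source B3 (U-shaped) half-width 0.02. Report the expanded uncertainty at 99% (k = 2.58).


mean = (127.735 + 131.697 + 128.035 + 125.782 + 128.55) / 5 = 128.3598
s = sqrt(sum((x - mean)^2)/(n-1)) = 2.1397431
u_A = s / sqrt(n) = 2.1397431 / sqrt(5) = 0.95692221
u_B1 = 1.106 / sqrt(3) = 0.6385494
u_B2 = 0.245 / sqrt(2) = 0.17324116
u_B3 = 0.02 / sqrt(2) = 0.014142136
uc = sqrt(0.95692221^2 + 0.6385494^2 + 0.17324116^2 + 0.014142136^2) = 1.1634681
U = k * uc = 2.58 * 1.1634681
U = 3.0017

3.0017


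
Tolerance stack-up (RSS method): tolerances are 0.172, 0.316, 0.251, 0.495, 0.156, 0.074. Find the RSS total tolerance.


RSS = sqrt(0.172^2 + 0.316^2 + 0.251^2 + 0.495^2 + 0.156^2 + 0.074^2)
= sqrt(0.467278)
= 0.6836

0.6836


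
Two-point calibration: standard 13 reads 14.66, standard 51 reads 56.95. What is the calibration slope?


slope = (y2 - y1) / (x2 - x1)
= (56.95 - 14.66) / (51 - 13)
= 42.2900 / 38
= 1.1129

1.1129


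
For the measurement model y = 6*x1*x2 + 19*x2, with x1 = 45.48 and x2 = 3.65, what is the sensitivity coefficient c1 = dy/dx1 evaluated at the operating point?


y = 6*x1*x2 + 19*x2
dy/dx1 = 6*x2
Evaluate at x2 = 3.65: c1 = 6 * 3.65
c1 = 21.9000

21.9000


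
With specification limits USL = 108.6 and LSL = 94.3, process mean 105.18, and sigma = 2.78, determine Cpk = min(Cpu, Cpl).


Cpu = (USL - mean) / (3*sigma) = (108.6 - 105.18) / (3*2.78) = 0.4101
Cpl = (mean - LSL) / (3*sigma) = (105.18 - 94.3) / (3*2.78) = 1.3046
Cpk = min(Cpu, Cpl) = 0.4101

0.4101


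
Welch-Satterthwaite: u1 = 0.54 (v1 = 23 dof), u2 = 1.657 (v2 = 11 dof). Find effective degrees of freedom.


uc = sqrt(u1^2 + u2^2) = sqrt(0.54^2 + 1.657^2) = 1.7427705
v_eff = uc^4 / (u1^4/v1 + u2^4/v2)
= 1.7427705^4 / (0.54^4/23 + 1.657^4/11)
= 9.2248816 / 0.6890232
v_eff = 13.3883

13.3883


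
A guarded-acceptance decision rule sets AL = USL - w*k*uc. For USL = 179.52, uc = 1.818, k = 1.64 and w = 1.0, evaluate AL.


U = k * uc = 1.64 * 1.818 = 2.98152
guard band g = w * U = 1.0 * 2.98152 = 2.98152
AL = USL - g = 179.52 - 2.98152
AL = 176.5385

176.5385


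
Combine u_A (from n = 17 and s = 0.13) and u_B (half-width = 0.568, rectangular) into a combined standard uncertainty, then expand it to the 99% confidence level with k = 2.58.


u_A = s / sqrt(n) = 0.13 / sqrt(17) = 0.031529631
u_B = half_width / sqrt(3) = 0.568 / sqrt(3) = 0.32793495
uc = sqrt(u_A^2 + u_B^2) = sqrt(0.031529631^2 + 0.32793495^2) = 0.32944719
U = k * uc = 2.58 * 0.32944719
U = 0.8500

0.8500


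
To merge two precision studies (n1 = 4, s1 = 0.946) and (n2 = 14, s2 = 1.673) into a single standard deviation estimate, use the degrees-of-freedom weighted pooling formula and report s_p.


s_p = sqrt(((n1-1)*s1^2 + (n2-1)*s2^2) / (n1+n2-2))
numerator = (4-1)*0.946^2 + (14-1)*1.673^2 = 2.684748 + 36.386077 = 39.070825
denominator = 4 + 14 - 2 = 16
s_p^2 = 39.070825 / 16 = 2.4419266
s_p = sqrt(2.4419266) = 1.5627

1.5627


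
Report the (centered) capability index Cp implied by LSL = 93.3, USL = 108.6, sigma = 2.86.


Cp = (USL - LSL) / (6 * sigma)
= (108.6 - 93.3) / (6 * 2.86)
= 15.3000 / 17.1600
= 0.8916

0.8916


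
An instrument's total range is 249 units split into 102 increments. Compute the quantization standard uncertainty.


resolution = range / divisions
resolution = 249 / 102 = 2.4411765
u_res = resolution / (2*sqrt(3))
u_res = 2.4411765 / 3.4641016
u_res = 0.7047

0.7047


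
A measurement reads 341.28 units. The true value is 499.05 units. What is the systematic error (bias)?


Systematic error = measured - true
= 341.28 - 499.05
= -157.7700

-157.7700


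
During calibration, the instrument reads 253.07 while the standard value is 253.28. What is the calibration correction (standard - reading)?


Correction = standard - reading
= 253.28 - 253.07
= 0.2100

0.2100


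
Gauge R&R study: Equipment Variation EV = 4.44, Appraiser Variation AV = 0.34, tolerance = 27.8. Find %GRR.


GRR = sqrt(EV^2 + AV^2) = sqrt(4.44^2 + 0.34^2) = 4.452999
%GRR = GRR / tol * 100 = 4.452999 / 27.8 * 100
%GRR = 16.0180

16.0180


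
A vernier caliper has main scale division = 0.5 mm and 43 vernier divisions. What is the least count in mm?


LC = MSD / n_div
= 0.5 / 43
= 0.0116

0.0116


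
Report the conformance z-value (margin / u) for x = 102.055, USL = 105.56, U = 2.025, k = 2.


u = U / k = 2.025 / 2 = 1.0125
margin = |USL - x| = |105.56 - 102.055| = 3.505
z = margin / u = 3.505 / 1.0125
z = 3.4617

3.4617


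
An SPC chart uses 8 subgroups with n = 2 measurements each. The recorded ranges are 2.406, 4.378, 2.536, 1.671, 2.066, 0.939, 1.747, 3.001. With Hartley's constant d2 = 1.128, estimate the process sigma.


R_bar = (2.406 + 4.378 + 2.536 + 1.671 + 2.066 + 0.939 + 1.747 + 3.001) / 8
R_bar = 18.744 / 8 = 2.343
sigma_hat = R_bar / d2 = 2.343 / 1.128 = 2.0771

2.0771
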